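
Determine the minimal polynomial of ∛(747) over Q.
m_α(x) = x^3 - 747

α satisfies α^3 = 747, so x^3 - 747 annihilates α. By the rational root test, a rational root p/q (in lowest terms) of x^3 - 747 would satisfy p^3 = 747 q^3, forcing q = 1 and p^3 = 747; but 747 is not a perfect cube, contradiction. A monic cubic over Q with no rational root is irreducible (any nontrivial factorization would include a linear factor). Hence x^3 - 747 is the minimal polynomial of α, and in particular [Q(α):Q] = 3.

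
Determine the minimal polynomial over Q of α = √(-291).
m_α(x) = x^2 + 291

α satisfies α^2 + 291 = 0, so x^2 + 291 annihilates α. Since d = -291 is squarefree and ≠ 1, it is not a perfect square in Q, so x^2 + 291 has no rational root and is therefore irreducible over Q (a degree-2 polynomial over a field is irreducible iff it has no root). Hence m_α(x) = x^2 + 291.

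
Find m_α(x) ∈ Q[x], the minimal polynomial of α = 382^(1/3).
m_α(x) = x^3 - 382

α satisfies α^3 = 382, so x^3 - 382 annihilates α. By the rational root test, a rational root p/q (in lowest terms) of x^3 - 382 would satisfy p^3 = 382 q^3, forcing q = 1 and p^3 = 382; but 382 is not a perfect cube, contradiction. A monic cubic over Q with no rational root is irreducible (any nontrivial factorization would include a linear factor). Hence x^3 - 382 is the minimal polynomial of α, and in particular [Q(α):Q] = 3.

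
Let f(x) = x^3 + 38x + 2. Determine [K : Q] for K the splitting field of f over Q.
[K : Q] = 6

By the rational root test, any rational root of the monic integer polynomial f(x) = x^3 + 38x + 2 must be an integer dividing the constant term 2, i.e. one of ±{1, 2}. Evaluating: f(1) = 41, f(-1) = -37, f(2) = 86, f(-2) = -82; none is 0, so f has no rational root and is therefore irreducible over Q (a cubic with no linear factor over a field is irreducible). For an irreducible cubic, the Galois group is A_3 or S_3 according as the discriminant disc(f) = -4a^3 - 27b^2 = -4·(38)^3 - 27·(2)^2 = -219596 is or is not a square in Q. Here disc(f) = -219596 is not a perfect square in Q, so the Galois group of f over Q is not contained in A_3 and must be all of S_3. The splitting field has degree |S_3| = 6 over Q, so [K : Q] = 6.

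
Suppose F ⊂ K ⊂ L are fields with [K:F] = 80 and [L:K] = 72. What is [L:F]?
[L:F] = 5760

The tower law says that for any tower of field extensions F ⊂ K ⊂ L with finite degrees, [L:F] = [L:K] · [K:F]. Here this gives [L:F] = 72 · 80 = 5760.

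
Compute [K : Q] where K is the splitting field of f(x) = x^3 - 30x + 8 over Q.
[K : Q] = 6

By the rational root test, any rational root of the monic integer polynomial f(x) = x^3 - 30x + 8 must be an integer dividing the constant term 8, i.e. one of ±{1, 2, 4, 8}. Evaluating: f(1) = -21, f(-1) = 37, f(2) = -44, f(-2) = 60, f(4) = -48, f(-4) = 64, f(8) = 280, f(-8) = -264; none is 0, so f has no rational root and is therefore irreducible over Q (a cubic with no linear factor over a field is irreducible). For an irreducible cubic, the Galois group is A_3 or S_3 according as the discriminant disc(f) = -4a^3 - 27b^2 = -4·(-30)^3 - 27·(8)^2 = 106272 is or is not a square in Q. Here disc(f) = 106272 is not a perfect square in Q, so the Galois group of f over Q is not contained in A_3 and must be all of S_3. The splitting field has degree |S_3| = 6 over Q, so [K : Q] = 6.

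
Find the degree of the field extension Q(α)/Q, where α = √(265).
[Q(α):Q] = 2

[Q(α):Q] equals the degree of the minimal polynomial of α. Here α^2 = 265 and x^2 - 265 is irreducible (d = 265 is squarefree, ≠ 1, hence not a square), so deg(m_α) = 2. Thus [Q(α):Q] = 2.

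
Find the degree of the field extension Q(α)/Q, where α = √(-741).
[Q(α):Q] = 2

[Q(α):Q] equals the degree of the minimal polynomial of α. Here α^2 = -741 and x^2 + 741 is irreducible (d = -741 is squarefree, ≠ 1, hence not a square), so deg(m_α) = 2. Thus [Q(α):Q] = 2.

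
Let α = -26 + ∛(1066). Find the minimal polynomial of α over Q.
m_α(x) = x^3 + 78x^2 + 2028x + 16510

Set β = α + 26 = ∛(1066), so β^3 = 1066. Then (α + 26)^3 - 1066 = 0, i.e. α is a root of g(x) = (x + 26)^3 - 1066 = x^3 + 78x^2 + 2028x + 16510. Since g(x) = h(x + 26) where h(x) = x^3 - 1066, and h is irreducible over Q (because 1066 is not a perfect cube, so h has no rational root, and a monic cubic with no rational root is irreducible), g is also irreducible (irreducibility is preserved under the substitution x → x + 26). Hence m_α(x) = x^3 + 78x^2 + 2028x + 16510.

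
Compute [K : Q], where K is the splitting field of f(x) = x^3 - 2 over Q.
[K : Q] = 6

The roots of x^3 - 2 are ∛2, ω∛2, ω^2∛2 where ω = e^(2πi/3) is a primitive cube root of unity, so K = Q(∛2, ω). Now [Q(∛2):Q] = 3 (since 2 is not a perfect cube, x^3 - 2 is irreducible) and [Q(ω):Q] = 2. Both 2 and 3 divide [K:Q], and [K:Q] ≤ 3·2 = 6, so [K:Q] = 6. (Equivalently: Q(∛2) ⊂ R but ω ∉ R, so [K : Q(∛2)] = 2.)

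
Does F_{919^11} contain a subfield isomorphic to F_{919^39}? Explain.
No: F_{919^39} is not a subfield of F_{919^11}

F_{p^m} embeds in F_{p^n} iff m | n. Here 39 ∤ 11 (since 11 = 0·39 + 11 with remainder 11 ≠ 0), so F_{919^39} is not a subfield of F_{919^11}. Equivalently: if it were, the tower law would give 39 = [F_{919^39}:F_919] dividing [F_{919^11}:F_919] = 11, contradiction.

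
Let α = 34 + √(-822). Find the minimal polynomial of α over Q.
m_α(x) = x^2 - 68x + 1978

From α - 34 = √(-822), squaring gives (α - 34)^2 = -822, i.e. α^2 - 68α + 1156 = -822, so α^2 - 68α + 1978 = 0. The discriminant of x^2 - 68x + 1978 is (-68)^2 - 4·(1978) = 4624 - 7912 = -3288, and 4·(-822) is not a perfect square in Q since -822 is squarefree and ≠ 1. Hence x^2 - 68x + 1978 is irreducible over Q and is the minimal polynomial of α.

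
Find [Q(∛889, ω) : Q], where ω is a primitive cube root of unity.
[Q(∛889, ω) : Q] = 6

[Q(∛889):Q] = 3 (min poly x^3 - 889, irreducible since 889 is not a perfect cube). [Q(ω):Q] = 2 (min poly x^2 + x + 1). Since Q(∛889) ⊂ R and ω ∉ R, we have ω ∉ Q(∛889), so x^2 + x + 1 remains irreducible over Q(∛889) and [Q(∛889, ω) : Q(∛889)] = 2. By the tower law, [Q(∛889, ω) : Q] = 3 · 2 = 6. (In fact Q(∛889, ω) is the splitting field of x^3 - 889 over Q.)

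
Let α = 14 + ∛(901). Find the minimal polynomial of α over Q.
m_α(x) = x^3 - 42x^2 + 588x - 3645

Set β = α - 14 = ∛(901), so β^3 = 901. Then (α - 14)^3 - 901 = 0, i.e. α is a root of g(x) = (x - 14)^3 - 901 = x^3 - 42x^2 + 588x - 3645. Since g(x) = h(x - 14) where h(x) = x^3 - 901, and h is irreducible over Q (because 901 is not a perfect cube, so h has no rational root, and a monic cubic with no rational root is irreducible), g is also irreducible (irreducibility is preserved under the substitution x → x - 14). Hence m_α(x) = x^3 - 42x^2 + 588x - 3645.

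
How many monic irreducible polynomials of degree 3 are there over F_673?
There are 101606848 monic irreducible polynomials of degree 3 over F_673

Each element of F_{673^3} that lies in no proper subfield is a root of exactly one monic irreducible of degree 3 over F_673, and each such polynomial has 3 distinct roots in F_{673^3}. By Möbius inversion the count is N_673(3) = (1/3) Σ_{d|3} μ(3/d) · 673^d = (1/3)(μ(3)·673^1 + μ(1)·673^3) = 304820544/3 = 101606848.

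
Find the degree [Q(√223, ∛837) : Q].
[Q(√223, ∛837) : Q] = 6

Let L = Q(√223, ∛837). Since Q(√223) ⊂ L and [Q(√223):Q] = 2, the tower law gives 2 | [L:Q]. Likewise Q(∛837) ⊂ L with [Q(∛837):Q] = 3 (because 837 is not a perfect cube), so 3 | [L:Q]. As gcd(2,3) = 1, [L:Q] is divisible by 6. Conversely L is generated over Q by √223 and ∛837, so [L:Q] ≤ 2·3 = 6. Therefore [Q(√223, ∛837) : Q] = 6.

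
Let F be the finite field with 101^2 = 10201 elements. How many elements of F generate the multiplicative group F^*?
There are φ(10200) = 2560 primitive elements

F_q^* is cyclic of order q - 1 = 10200. A cyclic group of order m has exactly φ(m) generators. Here m = 10200 = 2^3 · 3 · 5^2 · 17, so the number of primitive elements is φ(10200) = 2560.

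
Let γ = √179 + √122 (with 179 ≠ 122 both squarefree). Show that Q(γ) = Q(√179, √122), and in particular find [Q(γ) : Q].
[Q(γ) : Q] = 4 (equivalently, Q(γ) = Q(√179, √122))

Obviously Q(γ) ⊆ Q(√179, √122), and [Q(√179, √122):Q] = 4 (since 179, 122 are distinct squarefree integers > 1 with 21838 not a perfect square). To show equality we compute the minimal polynomial of γ. From γ = √179 + √122: γ^2 = 179 + 2√(21838) + 122 = 301 + 2√(21838), so γ^2 - 301 = 2√(21838); squaring, (γ^2 - 301)^2 = 4·21838, i.e. γ^4 - 602γ^2 + 90601 - 87352 = 0, i.e. γ^4 - 602γ^2 + 3249 = 0. So γ is a root of x^4 - 602x^2 + 3249. This polynomial is irreducible over Q: it has no rational root (each ±√179 ± √122 is irrational), and any factorization into two quadratics over Q would force √(21838) ∈ Q (pairing opposite roots) or √179, √122 ∈ Q (other pairings), all impossible. Hence [Q(γ):Q] = 4 = [Q(√179, √122):Q], so Q(γ) = Q(√179, √122).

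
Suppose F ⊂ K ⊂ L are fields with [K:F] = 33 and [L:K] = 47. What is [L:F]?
[L:F] = 1551

The tower law says that for any tower of field extensions F ⊂ K ⊂ L with finite degrees, [L:F] = [L:K] · [K:F]. Here this gives [L:F] = 47 · 33 = 1551.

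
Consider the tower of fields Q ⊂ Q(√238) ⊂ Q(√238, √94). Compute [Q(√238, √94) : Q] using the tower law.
[Q(√238, √94) : Q] = 4

[Q(√238):Q] = 2 (min poly x^2 - 238, irreducible since 238 is squarefree > 1). For the top step, suppose √94 ∈ Q(√238), say √94 = c + d√238 with c, d ∈ Q. Squaring: 94 = c^2 + 238d^2 + 2cd√238. Since √238 ∉ Q this forces 2cd = 0. If d = 0 then √94 = c ∈ Q, contradicting 94 squarefree > 1. If c = 0 then 94 = 238d^2, so 238·94 = (238d)^2 is a perfect square in Q — but 238·94 = 22372 is not a perfect square (since 238 and 94 are distinct squarefree integers). Contradiction. Hence √94 ∉ Q(√238), so x^2 - 94 stays irreducible over Q(√238) and [Q(√238, √94) : Q(√238)] = 2. By the tower law, [Q(√238, √94) : Q] = 2 · 2 = 4.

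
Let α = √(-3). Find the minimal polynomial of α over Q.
m_α(x) = x^2 + 3

α satisfies α^2 + 3 = 0, so x^2 + 3 annihilates α. Since d = -3 is squarefree and ≠ 1, it is not a perfect square in Q, so x^2 + 3 has no rational root and is therefore irreducible over Q (a degree-2 polynomial over a field is irreducible iff it has no root). Hence m_α(x) = x^2 + 3.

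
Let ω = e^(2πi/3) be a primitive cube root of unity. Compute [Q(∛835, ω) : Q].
[Q(∛835, ω) : Q] = 6

[Q(∛835):Q] = 3 (min poly x^3 - 835, irreducible since 835 is not a perfect cube). [Q(ω):Q] = 2 (min poly x^2 + x + 1). Since Q(∛835) ⊂ R and ω ∉ R, we have ω ∉ Q(∛835), so x^2 + x + 1 remains irreducible over Q(∛835) and [Q(∛835, ω) : Q(∛835)] = 2. By the tower law, [Q(∛835, ω) : Q] = 3 · 2 = 6. (In fact Q(∛835, ω) is the splitting field of x^3 - 835 over Q.)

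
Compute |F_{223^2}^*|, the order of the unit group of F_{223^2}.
|F_{223^2}^*| = 49728

F_{223^2} has 223^2 = 49729 elements; its multiplicative group consists of all nonzero elements, so |F_{223^2}^*| = 49729 - 1 = 49728. (It is cyclic since any finite subgroup of the multiplicative group of a field is cyclic.)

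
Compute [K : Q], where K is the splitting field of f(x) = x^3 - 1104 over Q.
[K : Q] = 6

The roots of x^3 - 1104 are ∛1104, ω∛1104, ω^2∛1104 where ω = e^(2πi/3) is a primitive cube root of unity, so K = Q(∛1104, ω). Now [Q(∛1104):Q] = 3 (since 1104 is not a perfect cube, x^3 - 1104 is irreducible) and [Q(ω):Q] = 2. Both 2 and 3 divide [K:Q], and [K:Q] ≤ 3·2 = 6, so [K:Q] = 6. (Equivalently: Q(∛1104) ⊂ R but ω ∉ R, so [K : Q(∛1104)] = 2.)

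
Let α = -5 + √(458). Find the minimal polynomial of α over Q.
m_α(x) = x^2 + 10x - 433

From α + 5 = √(458), squaring gives (α + 5)^2 = 458, i.e. α^2 + 10α + 25 = 458, so α^2 + 10α - 433 = 0. The discriminant of x^2 + 10x - 433 is (10)^2 - 4·(-433) = 100 + 1732 = 1832, and 4·(458) is not a perfect square in Q since 458 is squarefree and ≠ 1. Hence x^2 + 10x - 433 is irreducible over Q and is the minimal polynomial of α.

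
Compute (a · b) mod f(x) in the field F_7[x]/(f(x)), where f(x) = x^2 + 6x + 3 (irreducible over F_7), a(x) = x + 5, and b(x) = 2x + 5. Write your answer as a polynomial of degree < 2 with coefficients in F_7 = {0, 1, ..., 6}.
a · b ≡ 3x + 5 (mod f(x))

Multiply in F_7[x]: a(x)·b(x) = (x + 5)·(2x + 5) = 2x^2 + x + 4. This has degree ≥ 2, so divide by f(x) over F_7: 2x^2 + x + 4 = (2)·(x^2 + 6x + 3) + (3x + 5). Hence a·b ≡ 3x + 5 (mod f). (F_7[x]/(f) is a field with 7^2 = 49 elements since f is irreducible of degree 2.)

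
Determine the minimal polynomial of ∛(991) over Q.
m_α(x) = x^3 - 991

α satisfies α^3 = 991, so x^3 - 991 annihilates α. By the rational root test, a rational root p/q (in lowest terms) of x^3 - 991 would satisfy p^3 = 991 q^3, forcing q = 1 and p^3 = 991; but 991 is not a perfect cube, contradiction. A monic cubic over Q with no rational root is irreducible (any nontrivial factorization would include a linear factor). Hence x^3 - 991 is the minimal polynomial of α, and in particular [Q(α):Q] = 3.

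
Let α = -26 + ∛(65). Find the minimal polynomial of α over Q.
m_α(x) = x^3 + 78x^2 + 2028x + 17511

Set β = α + 26 = ∛(65), so β^3 = 65. Then (α + 26)^3 - 65 = 0, i.e. α is a root of g(x) = (x + 26)^3 - 65 = x^3 + 78x^2 + 2028x + 17511. Since g(x) = h(x + 26) where h(x) = x^3 - 65, and h is irreducible over Q (because 65 is not a perfect cube, so h has no rational root, and a monic cubic with no rational root is irreducible), g is also irreducible (irreducibility is preserved under the substitution x → x + 26). Hence m_α(x) = x^3 + 78x^2 + 2028x + 17511.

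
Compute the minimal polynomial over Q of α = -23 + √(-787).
m_α(x) = x^2 + 46x + 1316

From α + 23 = √(-787), squaring gives (α + 23)^2 = -787, i.e. α^2 + 46α + 529 = -787, so α^2 + 46α + 1316 = 0. The discriminant of x^2 + 46x + 1316 is (46)^2 - 4·(1316) = 2116 - 5264 = -3148, and 4·(-787) is not a perfect square in Q since -787 is squarefree and ≠ 1. Hence x^2 + 46x + 1316 is irreducible over Q and is the minimal polynomial of α.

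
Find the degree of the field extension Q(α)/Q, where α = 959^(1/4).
[Q(α):Q] = 4

α is a root of x^4 - 959. By Eisenstein's criterion at the prime p = 7 (which divides the constant term 959 but p^2 = 49 does not, since 959 is squarefree), x^4 - 959 is irreducible over Q. Hence [Q(α):Q] = 4.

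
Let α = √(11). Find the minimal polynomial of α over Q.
m_α(x) = x^2 - 11

α satisfies α^2 - 11 = 0, so x^2 - 11 annihilates α. Since d = 11 is squarefree and ≠ 1, it is not a perfect square in Q, so x^2 - 11 has no rational root and is therefore irreducible over Q (a degree-2 polynomial over a field is irreducible iff it has no root). Hence m_α(x) = x^2 - 11.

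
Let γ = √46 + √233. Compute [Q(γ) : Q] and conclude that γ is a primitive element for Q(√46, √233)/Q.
[Q(γ) : Q] = 4 (equivalently, Q(γ) = Q(√46, √233))

Obviously Q(γ) ⊆ Q(√46, √233), and [Q(√46, √233):Q] = 4 (since 46, 233 are distinct squarefree integers > 1 with 10718 not a perfect square). To show equality we compute the minimal polynomial of γ. From γ = √46 + √233: γ^2 = 46 + 2√(10718) + 233 = 279 + 2√(10718), so γ^2 - 279 = 2√(10718); squaring, (γ^2 - 279)^2 = 4·10718, i.e. γ^4 - 558γ^2 + 77841 - 42872 = 0, i.e. γ^4 - 558γ^2 + 34969 = 0. So γ is a root of x^4 - 558x^2 + 34969. This polynomial is irreducible over Q: it has no rational root (each ±√46 ± √233 is irrational), and any factorization into two quadratics over Q would force √(10718) ∈ Q (pairing opposite roots) or √46, √233 ∈ Q (other pairings), all impossible. Hence [Q(γ):Q] = 4 = [Q(√46, √233):Q], so Q(γ) = Q(√46, √233).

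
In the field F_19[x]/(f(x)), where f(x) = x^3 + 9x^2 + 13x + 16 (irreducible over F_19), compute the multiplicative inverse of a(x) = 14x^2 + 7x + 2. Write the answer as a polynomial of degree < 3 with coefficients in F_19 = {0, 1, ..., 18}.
a(x)^(-1) ≡ 7x^2 + 14x + 6 (mod f(x))

Since f is irreducible over F_19, F_19[x]/(f) is a field and a(x) ≠ 0 has an inverse. Apply the extended Euclidean algorithm to f(x) and a(x) in F_19[x]: f(x) = (15x + 4)·a(x) + (12x + 8);  a(x) = (17x + 13)·(12x + 8) + (12). The last nonzero remainder is the constant 12 = gcd(f, a) in F_19. Back-substituting through the division chain expresses 12 = s(x)·a(x) + t(x)·f(x) with s(x) ≡ 8x^2 + 16x + 15 (mod f), so (8x^2 + 16x + 15)·a(x) ≡ 12 (mod f). Multiplying by 12^(-1) ≡ 8 in F_19 gives a(x)^(-1) ≡ 8·(8x^2 + 16x + 15) ≡ 7x^2 + 14x + 6 (mod f). Check: (14x^2 + 7x + 2)·(7x^2 + 14x + 6) = 3x^4 + 17x^3 + 6x^2 + 13x + 12 ≡ 1 (mod x^3 + 9x^2 + 13x + 16).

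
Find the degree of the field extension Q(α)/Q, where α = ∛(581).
[Q(α):Q] = 3

The minimal polynomial of α is x^3 - 581, irreducible over Q since 581 is not a perfect cube (so x^3 - 581 has no rational root). Hence [Q(α):Q] = deg(m_α) = 3.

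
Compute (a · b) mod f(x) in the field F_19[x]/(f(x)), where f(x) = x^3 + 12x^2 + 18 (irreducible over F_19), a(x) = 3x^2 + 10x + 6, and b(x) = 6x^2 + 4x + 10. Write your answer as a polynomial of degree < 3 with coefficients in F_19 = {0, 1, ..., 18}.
a · b ≡ 10x^2 + 9x + 11 (mod f(x))

Multiply in F_19[x]: a(x)·b(x) = (3x^2 + 10x + 6)·(6x^2 + 4x + 10) = 18x^4 + 15x^3 + 11x^2 + 10x + 3. This has degree ≥ 3, so divide by f(x) over F_19: 18x^4 + 15x^3 + 11x^2 + 10x + 3 = (18x + 8)·(x^3 + 12x^2 + 18) + (10x^2 + 9x + 11). Hence a·b ≡ 10x^2 + 9x + 11 (mod f). (F_19[x]/(f) is a field with 19^3 = 6859 elements since f is irreducible of degree 3.)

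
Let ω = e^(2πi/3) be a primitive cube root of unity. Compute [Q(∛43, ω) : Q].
[Q(∛43, ω) : Q] = 6

[Q(∛43):Q] = 3 (min poly x^3 - 43, irreducible since 43 is not a perfect cube). [Q(ω):Q] = 2 (min poly x^2 + x + 1). Since Q(∛43) ⊂ R and ω ∉ R, we have ω ∉ Q(∛43), so x^2 + x + 1 remains irreducible over Q(∛43) and [Q(∛43, ω) : Q(∛43)] = 2. By the tower law, [Q(∛43, ω) : Q] = 3 · 2 = 6. (In fact Q(∛43, ω) is the splitting field of x^3 - 43 over Q.)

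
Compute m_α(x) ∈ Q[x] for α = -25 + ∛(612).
m_α(x) = x^3 + 75x^2 + 1875x + 15013

Set β = α + 25 = ∛(612), so β^3 = 612. Then (α + 25)^3 - 612 = 0, i.e. α is a root of g(x) = (x + 25)^3 - 612 = x^3 + 75x^2 + 1875x + 15013. Since g(x) = h(x + 25) where h(x) = x^3 - 612, and h is irreducible over Q (because 612 is not a perfect cube, so h has no rational root, and a monic cubic with no rational root is irreducible), g is also irreducible (irreducibility is preserved under the substitution x → x + 25). Hence m_α(x) = x^3 + 75x^2 + 1875x + 15013.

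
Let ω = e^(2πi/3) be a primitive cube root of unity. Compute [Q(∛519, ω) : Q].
[Q(∛519, ω) : Q] = 6

[Q(∛519):Q] = 3 (min poly x^3 - 519, irreducible since 519 is not a perfect cube). [Q(ω):Q] = 2 (min poly x^2 + x + 1). Since Q(∛519) ⊂ R and ω ∉ R, we have ω ∉ Q(∛519), so x^2 + x + 1 remains irreducible over Q(∛519) and [Q(∛519, ω) : Q(∛519)] = 2. By the tower law, [Q(∛519, ω) : Q] = 3 · 2 = 6. (In fact Q(∛519, ω) is the splitting field of x^3 - 519 over Q.)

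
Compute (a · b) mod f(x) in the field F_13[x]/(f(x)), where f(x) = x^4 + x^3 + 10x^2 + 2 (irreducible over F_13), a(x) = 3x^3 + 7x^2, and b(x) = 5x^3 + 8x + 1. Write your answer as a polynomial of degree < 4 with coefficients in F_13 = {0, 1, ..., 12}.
a · b ≡ 5x^3 + 7x^2 + 12x + 6 (mod f(x))

Multiply in F_13[x]: a(x)·b(x) = (3x^3 + 7x^2)·(5x^3 + 8x + 1) = 2x^6 + 9x^5 + 11x^4 + 7x^3 + 7x^2. This has degree ≥ 4, so divide by f(x) over F_13: 2x^6 + 9x^5 + 11x^4 + 7x^3 + 7x^2 = (2x^2 + 7x + 10)·(x^4 + x^3 + 10x^2 + 2) + (5x^3 + 7x^2 + 12x + 6). Hence a·b ≡ 5x^3 + 7x^2 + 12x + 6 (mod f). (F_13[x]/(f) is a field with 13^4 = 28561 elements since f is irreducible of degree 4.)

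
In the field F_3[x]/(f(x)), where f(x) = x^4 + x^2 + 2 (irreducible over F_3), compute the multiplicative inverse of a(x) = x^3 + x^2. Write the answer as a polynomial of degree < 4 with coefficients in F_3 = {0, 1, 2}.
a(x)^(-1) ≡ x^3 + 2x^2 (mod f(x))

Since f is irreducible over F_3, F_3[x]/(f) is a field and a(x) ≠ 0 has an inverse. Apply the extended Euclidean algorithm to f(x) and a(x) in F_3[x]: f(x) = (x + 2)·a(x) + (2x^2 + 2);  a(x) = (2x + 2)·(2x^2 + 2) + (2x + 2);  (2x^2 + 2) = (x + 2)·(2x + 2) + (1). The last nonzero remainder is the constant 1 = gcd(f, a) in F_3. Back-substituting through the division chain expresses 1 = s(x)·a(x) + t(x)·f(x) with s(x) ≡ x^3 + 2x^2 (mod f), so a(x)^(-1) ≡ s(x) = x^3 + 2x^2 (mod f). Check: (x^3 + x^2)·(x^3 + 2x^2) = x^6 + 2x^4 ≡ 1 (mod x^4 + x^2 + 2).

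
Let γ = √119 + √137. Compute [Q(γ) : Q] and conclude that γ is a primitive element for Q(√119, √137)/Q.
[Q(γ) : Q] = 4 (equivalently, Q(γ) = Q(√119, √137))

Obviously Q(γ) ⊆ Q(√119, √137), and [Q(√119, √137):Q] = 4 (since 119, 137 are distinct squarefree integers > 1 with 16303 not a perfect square). To show equality we compute the minimal polynomial of γ. From γ = √119 + √137: γ^2 = 119 + 2√(16303) + 137 = 256 + 2√(16303), so γ^2 - 256 = 2√(16303); squaring, (γ^2 - 256)^2 = 4·16303, i.e. γ^4 - 512γ^2 + 65536 - 65212 = 0, i.e. γ^4 - 512γ^2 + 324 = 0. So γ is a root of x^4 - 512x^2 + 324. This polynomial is irreducible over Q: it has no rational root (each ±√119 ± √137 is irrational), and any factorization into two quadratics over Q would force √(16303) ∈ Q (pairing opposite roots) or √119, √137 ∈ Q (other pairings), all impossible. Hence [Q(γ):Q] = 4 = [Q(√119, √137):Q], so Q(γ) = Q(√119, √137).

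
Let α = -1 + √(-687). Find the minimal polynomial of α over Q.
m_α(x) = x^2 + 2x + 688

From α + 1 = √(-687), squaring gives (α + 1)^2 = -687, i.e. α^2 + 2α + 1 = -687, so α^2 + 2α + 688 = 0. The discriminant of x^2 + 2x + 688 is (2)^2 - 4·(688) = 4 - 2752 = -2748, and 4·(-687) is not a perfect square in Q since -687 is squarefree and ≠ 1. Hence x^2 + 2x + 688 is irreducible over Q and is the minimal polynomial of α.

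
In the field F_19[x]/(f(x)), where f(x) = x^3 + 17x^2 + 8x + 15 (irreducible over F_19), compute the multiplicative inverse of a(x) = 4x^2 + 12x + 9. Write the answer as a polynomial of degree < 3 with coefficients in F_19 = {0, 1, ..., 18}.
a(x)^(-1) ≡ 9x^2 + 18x (mod f(x))

Since f is irreducible over F_19, F_19[x]/(f) is a field and a(x) ≠ 0 has an inverse. Apply the extended Euclidean algorithm to f(x) and a(x) in F_19[x]: f(x) = (5x + 13)·a(x) + (16x + 12);  a(x) = (5x + 16)·(16x + 12) + (7). The last nonzero remainder is the constant 7 = gcd(f, a) in F_19. Back-substituting through the division chain expresses 7 = s(x)·a(x) + t(x)·f(x) with s(x) ≡ 6x^2 + 12x (mod f), so (6x^2 + 12x)·a(x) ≡ 7 (mod f). Multiplying by 7^(-1) ≡ 11 in F_19 gives a(x)^(-1) ≡ 11·(6x^2 + 12x) ≡ 9x^2 + 18x (mod f). Check: (4x^2 + 12x + 9)·(9x^2 + 18x) = 17x^4 + 9x^3 + 12x^2 + 10x ≡ 1 (mod x^3 + 17x^2 + 8x + 15).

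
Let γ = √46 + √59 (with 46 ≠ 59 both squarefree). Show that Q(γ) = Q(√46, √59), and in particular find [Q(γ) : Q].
[Q(γ) : Q] = 4 (equivalently, Q(γ) = Q(√46, √59))

Obviously Q(γ) ⊆ Q(√46, √59), and [Q(√46, √59):Q] = 4 (since 46, 59 are distinct squarefree integers > 1 with 2714 not a perfect square). To show equality we compute the minimal polynomial of γ. From γ = √46 + √59: γ^2 = 46 + 2√(2714) + 59 = 105 + 2√(2714), so γ^2 - 105 = 2√(2714); squaring, (γ^2 - 105)^2 = 4·2714, i.e. γ^4 - 210γ^2 + 11025 - 10856 = 0, i.e. γ^4 - 210γ^2 + 169 = 0. So γ is a root of x^4 - 210x^2 + 169. This polynomial is irreducible over Q: it has no rational root (each ±√46 ± √59 is irrational), and any factorization into two quadratics over Q would force √(2714) ∈ Q (pairing opposite roots) or √46, √59 ∈ Q (other pairings), all impossible. Hence [Q(γ):Q] = 4 = [Q(√46, √59):Q], so Q(γ) = Q(√46, √59).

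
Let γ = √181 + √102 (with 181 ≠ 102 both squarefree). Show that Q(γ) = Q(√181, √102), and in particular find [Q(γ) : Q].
[Q(γ) : Q] = 4 (equivalently, Q(γ) = Q(√181, √102))

Obviously Q(γ) ⊆ Q(√181, √102), and [Q(√181, √102):Q] = 4 (since 181, 102 are distinct squarefree integers > 1 with 18462 not a perfect square). To show equality we compute the minimal polynomial of γ. From γ = √181 + √102: γ^2 = 181 + 2√(18462) + 102 = 283 + 2√(18462), so γ^2 - 283 = 2√(18462); squaring, (γ^2 - 283)^2 = 4·18462, i.e. γ^4 - 566γ^2 + 80089 - 73848 = 0, i.e. γ^4 - 566γ^2 + 6241 = 0. So γ is a root of x^4 - 566x^2 + 6241. This polynomial is irreducible over Q: it has no rational root (each ±√181 ± √102 is irrational), and any factorization into two quadratics over Q would force √(18462) ∈ Q (pairing opposite roots) or √181, √102 ∈ Q (other pairings), all impossible. Hence [Q(γ):Q] = 4 = [Q(√181, √102):Q], so Q(γ) = Q(√181, √102).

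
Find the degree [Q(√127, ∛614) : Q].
[Q(√127, ∛614) : Q] = 6

Let L = Q(√127, ∛614). Since Q(√127) ⊂ L and [Q(√127):Q] = 2, the tower law gives 2 | [L:Q]. Likewise Q(∛614) ⊂ L with [Q(∛614):Q] = 3 (because 614 is not a perfect cube), so 3 | [L:Q]. As gcd(2,3) = 1, [L:Q] is divisible by 6. Conversely L is generated over Q by √127 and ∛614, so [L:Q] ≤ 2·3 = 6. Therefore [Q(√127, ∛614) : Q] = 6.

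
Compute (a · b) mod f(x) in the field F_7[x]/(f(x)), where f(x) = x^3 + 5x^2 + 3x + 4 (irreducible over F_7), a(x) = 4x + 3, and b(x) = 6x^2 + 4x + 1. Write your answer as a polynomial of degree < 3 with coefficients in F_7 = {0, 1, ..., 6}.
a · b ≡ 5x^2 + 5 (mod f(x))

Multiply in F_7[x]: a(x)·b(x) = (4x + 3)·(6x^2 + 4x + 1) = 3x^3 + 6x^2 + 2x + 3. This has degree ≥ 3, so divide by f(x) over F_7: 3x^3 + 6x^2 + 2x + 3 = (3)·(x^3 + 5x^2 + 3x + 4) + (5x^2 + 5). Hence a·b ≡ 5x^2 + 5 (mod f). (F_7[x]/(f) is a field with 7^3 = 343 elements since f is irreducible of degree 3.)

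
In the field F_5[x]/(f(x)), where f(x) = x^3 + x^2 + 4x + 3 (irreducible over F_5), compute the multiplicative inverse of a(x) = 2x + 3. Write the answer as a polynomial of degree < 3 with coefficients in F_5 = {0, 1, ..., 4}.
a(x)^(-1) ≡ 3x^2 + x + 3 (mod f(x))

Since f is irreducible over F_5, F_5[x]/(f) is a field and a(x) ≠ 0 has an inverse. Apply the extended Euclidean algorithm to f(x) and a(x) in F_5[x]: f(x) = (3x^2 + x + 3)·a(x) + (4). The last nonzero remainder is the constant 4 = gcd(f, a) in F_5. Back-substituting through the division chain expresses 4 = s(x)·a(x) + t(x)·f(x) with s(x) ≡ 2x^2 + 4x + 2 (mod f), so (2x^2 + 4x + 2)·a(x) ≡ 4 (mod f). Multiplying by 4^(-1) ≡ 4 in F_5 gives a(x)^(-1) ≡ 4·(2x^2 + 4x + 2) ≡ 3x^2 + x + 3 (mod f). Check: (2x + 3)·(3x^2 + x + 3) = x^3 + x^2 + 4x + 4 ≡ 1 (mod x^3 + x^2 + 4x + 3).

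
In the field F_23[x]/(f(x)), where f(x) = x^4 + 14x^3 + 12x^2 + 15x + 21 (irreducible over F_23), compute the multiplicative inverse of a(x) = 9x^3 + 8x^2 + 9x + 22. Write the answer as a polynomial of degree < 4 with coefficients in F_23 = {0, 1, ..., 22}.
a(x)^(-1) ≡ 5x^3 + 6x^2 + 4x + 17 (mod f(x))

Since f is irreducible over F_23, F_23[x]/(f) is a field and a(x) ≠ 0 has an inverse. Apply the extended Euclidean algorithm to f(x) and a(x) in F_23[x]: f(x) = (18x + 6)·a(x) + (9x^2 + 2x + 4);  a(x) = (x + 16)·(9x^2 + 2x + 4) + (19x + 4);  (9x^2 + 2x + 4) = (15x + 3)·(19x + 4) + (15). The last nonzero remainder is the constant 15 = gcd(f, a) in F_23. Back-substituting through the division chain expresses 15 = s(x)·a(x) + t(x)·f(x) with s(x) ≡ 6x^3 + 21x^2 + 14x + 2 (mod f), so (6x^3 + 21x^2 + 14x + 2)·a(x) ≡ 15 (mod f). Multiplying by 15^(-1) ≡ 20 in F_23 gives a(x)^(-1) ≡ 20·(6x^3 + 21x^2 + 14x + 2) ≡ 5x^3 + 6x^2 + 4x + 17 (mod f). Check: (9x^3 + 8x^2 + 9x + 22)·(5x^3 + 6x^2 + 4x + 17) = 22x^6 + 2x^5 + 14x^4 + 4x^3 + 5x^2 + 11x + 6 ≡ 1 (mod x^4 + 14x^3 + 12x^2 + 15x + 21).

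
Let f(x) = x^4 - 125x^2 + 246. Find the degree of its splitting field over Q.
[K : Q] = 4

Solving the quadratic in x^2: x^2 = (125 ± √(125^2 - 4·246))/2 = (125 ± √14641)/2 = (125 ± 121)/2, giving x^2 = 2 or x^2 = 123. So f(x) = (x^2 - 2)(x^2 - 123) and the roots of f are ±√2, ±√123. Hence the splitting field is K = Q(√2, √123). Since 2 and 123 are distinct squarefree integers > 1, their product 246 is not a perfect square, so √123 ∉ Q(√2). By the tower law [K:Q] = [Q(√2,√123):Q(√2)] · [Q(√2):Q] = 2 · 2 = 4.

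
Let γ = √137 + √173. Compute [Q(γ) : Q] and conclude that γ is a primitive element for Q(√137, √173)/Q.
[Q(γ) : Q] = 4 (equivalently, Q(γ) = Q(√137, √173))

Obviously Q(γ) ⊆ Q(√137, √173), and [Q(√137, √173):Q] = 4 (since 137, 173 are distinct squarefree integers > 1 with 23701 not a perfect square). To show equality we compute the minimal polynomial of γ. From γ = √137 + √173: γ^2 = 137 + 2√(23701) + 173 = 310 + 2√(23701), so γ^2 - 310 = 2√(23701); squaring, (γ^2 - 310)^2 = 4·23701, i.e. γ^4 - 620γ^2 + 96100 - 94804 = 0, i.e. γ^4 - 620γ^2 + 1296 = 0. So γ is a root of x^4 - 620x^2 + 1296. This polynomial is irreducible over Q: it has no rational root (each ±√137 ± √173 is irrational), and any factorization into two quadratics over Q would force √(23701) ∈ Q (pairing opposite roots) or √137, √173 ∈ Q (other pairings), all impossible. Hence [Q(γ):Q] = 4 = [Q(√137, √173):Q], so Q(γ) = Q(√137, √173).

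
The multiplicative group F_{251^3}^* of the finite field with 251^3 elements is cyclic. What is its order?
|F_{251^3}^*| = 15813250

F_{251^3} has 251^3 = 15813251 elements; its multiplicative group consists of all nonzero elements, so |F_{251^3}^*| = 15813251 - 1 = 15813250. (It is cyclic since any finite subgroup of the multiplicative group of a field is cyclic.)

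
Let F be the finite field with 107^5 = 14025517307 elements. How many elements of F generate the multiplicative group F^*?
There are φ(14025517306) = 6847822800 primitive elements

F_q^* is cyclic of order q - 1 = 14025517306. A cyclic group of order m has exactly φ(m) generators. Here m = 14025517306 = 2 · 53 · 211 · 627091, so the number of primitive elements is φ(14025517306) = 6847822800.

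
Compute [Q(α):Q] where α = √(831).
[Q(α):Q] = 2

[Q(α):Q] equals the degree of the minimal polynomial of α. Here α^2 = 831 and x^2 - 831 is irreducible (d = 831 is squarefree, ≠ 1, hence not a square), so deg(m_α) = 2. Thus [Q(α):Q] = 2.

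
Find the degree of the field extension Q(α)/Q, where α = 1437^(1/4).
[Q(α):Q] = 4

α is a root of x^4 - 1437. By Eisenstein's criterion at the prime p = 3 (which divides the constant term 1437 but p^2 = 9 does not, since 1437 is squarefree), x^4 - 1437 is irreducible over Q. Hence [Q(α):Q] = 4.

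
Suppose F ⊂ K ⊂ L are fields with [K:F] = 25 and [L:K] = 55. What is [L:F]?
[L:F] = 1375

The tower law says that for any tower of field extensions F ⊂ K ⊂ L with finite degrees, [L:F] = [L:K] · [K:F]. Here this gives [L:F] = 55 · 25 = 1375.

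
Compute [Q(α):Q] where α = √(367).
[Q(α):Q] = 2

[Q(α):Q] equals the degree of the minimal polynomial of α. Here α^2 = 367 and x^2 - 367 is irreducible (d = 367 is squarefree, ≠ 1, hence not a square), so deg(m_α) = 2. Thus [Q(α):Q] = 2.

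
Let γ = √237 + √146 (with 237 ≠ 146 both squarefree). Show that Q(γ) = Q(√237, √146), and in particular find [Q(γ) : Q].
[Q(γ) : Q] = 4 (equivalently, Q(γ) = Q(√237, √146))

Obviously Q(γ) ⊆ Q(√237, √146), and [Q(√237, √146):Q] = 4 (since 237, 146 are distinct squarefree integers > 1 with 34602 not a perfect square). To show equality we compute the minimal polynomial of γ. From γ = √237 + √146: γ^2 = 237 + 2√(34602) + 146 = 383 + 2√(34602), so γ^2 - 383 = 2√(34602); squaring, (γ^2 - 383)^2 = 4·34602, i.e. γ^4 - 766γ^2 + 146689 - 138408 = 0, i.e. γ^4 - 766γ^2 + 8281 = 0. So γ is a root of x^4 - 766x^2 + 8281. This polynomial is irreducible over Q: it has no rational root (each ±√237 ± √146 is irrational), and any factorization into two quadratics over Q would force √(34602) ∈ Q (pairing opposite roots) or √237, √146 ∈ Q (other pairings), all impossible. Hence [Q(γ):Q] = 4 = [Q(√237, √146):Q], so Q(γ) = Q(√237, √146).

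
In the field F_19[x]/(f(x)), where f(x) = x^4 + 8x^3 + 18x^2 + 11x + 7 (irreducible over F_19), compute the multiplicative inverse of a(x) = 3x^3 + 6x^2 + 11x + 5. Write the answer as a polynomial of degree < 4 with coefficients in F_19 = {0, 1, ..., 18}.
a(x)^(-1) ≡ 9x^3 + 2x^2 + 18x + 6 (mod f(x))

Since f is irreducible over F_19, F_19[x]/(f) is a field and a(x) ≠ 0 has an inverse. Apply the extended Euclidean algorithm to f(x) and a(x) in F_19[x]: f(x) = (13x + 2)·a(x) + (15x^2 + 16);  a(x) = (4x + 8)·(15x^2 + 16) + (4x + 10);  (15x^2 + 16) = (18x + 12)·(4x + 10) + (10). The last nonzero remainder is the constant 10 = gcd(f, a) in F_19. Back-substituting through the division chain expresses 10 = s(x)·a(x) + t(x)·f(x) with s(x) ≡ 14x^3 + x^2 + 9x + 3 (mod f), so (14x^3 + x^2 + 9x + 3)·a(x) ≡ 10 (mod f). Multiplying by 10^(-1) ≡ 2 in F_19 gives a(x)^(-1) ≡ 2·(14x^3 + x^2 + 9x + 3) ≡ 9x^3 + 2x^2 + 18x + 6 (mod f). Check: (3x^3 + 6x^2 + 11x + 5)·(9x^3 + 2x^2 + 18x + 6) = 8x^6 + 3x^5 + 13x^4 + 3x^3 + 16x^2 + 4x + 11 ≡ 1 (mod x^4 + 8x^3 + 18x^2 + 11x + 7).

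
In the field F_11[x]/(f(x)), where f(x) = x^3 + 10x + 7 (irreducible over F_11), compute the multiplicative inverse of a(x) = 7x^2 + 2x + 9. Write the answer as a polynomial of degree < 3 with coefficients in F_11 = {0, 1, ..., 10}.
a(x)^(-1) ≡ 9x^2 + 9x + 2 (mod f(x))

Since f is irreducible over F_11, F_11[x]/(f) is a field and a(x) ≠ 0 has an inverse. Apply the extended Euclidean algorithm to f(x) and a(x) in F_11[x]: f(x) = (8x + 4)·a(x) + (7x + 4);  a(x) = (x + 6)·(7x + 4) + (7). The last nonzero remainder is the constant 7 = gcd(f, a) in F_11. Back-substituting through the division chain expresses 7 = s(x)·a(x) + t(x)·f(x) with s(x) ≡ 8x^2 + 8x + 3 (mod f), so (8x^2 + 8x + 3)·a(x) ≡ 7 (mod f). Multiplying by 7^(-1) ≡ 8 in F_11 gives a(x)^(-1) ≡ 8·(8x^2 + 8x + 3) ≡ 9x^2 + 9x + 2 (mod f). Check: (7x^2 + 2x + 9)·(9x^2 + 9x + 2) = 8x^4 + 4x^3 + 3x^2 + 8x + 7 ≡ 1 (mod x^3 + 10x + 7).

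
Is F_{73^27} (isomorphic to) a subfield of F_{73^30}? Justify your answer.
No: F_{73^27} is not a subfield of F_{73^30}

F_{p^m} embeds in F_{p^n} iff m | n. Here 27 ∤ 30 (since 30 = 1·27 + 3 with remainder 3 ≠ 0), so F_{73^27} is not a subfield of F_{73^30}. Equivalently: if it were, the tower law would give 27 = [F_{73^27}:F_73] dividing [F_{73^30}:F_73] = 30, contradiction.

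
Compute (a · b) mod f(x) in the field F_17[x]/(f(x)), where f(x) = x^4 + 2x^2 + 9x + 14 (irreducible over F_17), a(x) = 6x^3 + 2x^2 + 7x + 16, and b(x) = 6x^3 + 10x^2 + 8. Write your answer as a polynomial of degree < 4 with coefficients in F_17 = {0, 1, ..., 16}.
a · b ≡ x^3 + 13x^2 + 5x + 13 (mod f(x))

Multiply in F_17[x]: a(x)·b(x) = (6x^3 + 2x^2 + 7x + 16)·(6x^3 + 10x^2 + 8) = 2x^6 + 4x^5 + 11x^4 + 10x^3 + 6x^2 + 5x + 9. This has degree ≥ 4, so divide by f(x) over F_17: 2x^6 + 4x^5 + 11x^4 + 10x^3 + 6x^2 + 5x + 9 = (2x^2 + 4x + 7)·(x^4 + 2x^2 + 9x + 14) + (x^3 + 13x^2 + 5x + 13). Hence a·b ≡ x^3 + 13x^2 + 5x + 13 (mod f). (F_17[x]/(f) is a field with 17^4 = 83521 elements since f is irreducible of degree 4.)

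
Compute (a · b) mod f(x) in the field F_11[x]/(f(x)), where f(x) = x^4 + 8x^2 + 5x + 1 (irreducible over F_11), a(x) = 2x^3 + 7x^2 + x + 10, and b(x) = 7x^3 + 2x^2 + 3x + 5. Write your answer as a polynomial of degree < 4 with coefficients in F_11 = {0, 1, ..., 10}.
a · b ≡ 5x^3 + 8x^2 + 3 (mod f(x))

Multiply in F_11[x]: a(x)·b(x) = (2x^3 + 7x^2 + x + 10)·(7x^3 + 2x^2 + 3x + 5) = 3x^6 + 9x^5 + 5x^4 + 4x^3 + 3x^2 + 2x + 6. This has degree ≥ 4, so divide by f(x) over F_11: 3x^6 + 9x^5 + 5x^4 + 4x^3 + 3x^2 + 2x + 6 = (3x^2 + 9x + 3)·(x^4 + 8x^2 + 5x + 1) + (5x^3 + 8x^2 + 3). Hence a·b ≡ 5x^3 + 8x^2 + 3 (mod f). (F_11[x]/(f) is a field with 11^4 = 14641 elements since f is irreducible of degree 4.)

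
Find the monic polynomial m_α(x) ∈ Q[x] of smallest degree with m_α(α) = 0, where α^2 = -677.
m_α(x) = x^2 + 677

α satisfies α^2 + 677 = 0, so x^2 + 677 annihilates α. Since d = -677 is squarefree and ≠ 1, it is not a perfect square in Q, so x^2 + 677 has no rational root and is therefore irreducible over Q (a degree-2 polynomial over a field is irreducible iff it has no root). Hence m_α(x) = x^2 + 677.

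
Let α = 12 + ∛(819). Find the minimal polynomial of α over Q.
m_α(x) = x^3 - 36x^2 + 432x - 2547

Set β = α - 12 = ∛(819), so β^3 = 819. Then (α - 12)^3 - 819 = 0, i.e. α is a root of g(x) = (x - 12)^3 - 819 = x^3 - 36x^2 + 432x - 2547. Since g(x) = h(x - 12) where h(x) = x^3 - 819, and h is irreducible over Q (because 819 is not a perfect cube, so h has no rational root, and a monic cubic with no rational root is irreducible), g is also irreducible (irreducibility is preserved under the substitution x → x - 12). Hence m_α(x) = x^3 - 36x^2 + 432x - 2547.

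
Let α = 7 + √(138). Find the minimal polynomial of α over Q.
m_α(x) = x^2 - 14x - 89

From α - 7 = √(138), squaring gives (α - 7)^2 = 138, i.e. α^2 - 14α + 49 = 138, so α^2 - 14α - 89 = 0. The discriminant of x^2 - 14x - 89 is (-14)^2 - 4·(-89) = 196 + 356 = 552, and 4·(138) is not a perfect square in Q since 138 is squarefree and ≠ 1. Hence x^2 - 14x - 89 is irreducible over Q and is the minimal polynomial of α.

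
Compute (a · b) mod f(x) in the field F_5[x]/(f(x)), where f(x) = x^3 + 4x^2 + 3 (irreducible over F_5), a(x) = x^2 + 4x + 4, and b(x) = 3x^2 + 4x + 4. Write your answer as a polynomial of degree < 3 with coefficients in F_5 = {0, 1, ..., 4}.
a · b ≡ x^2 + 3x + 4 (mod f(x))

Multiply in F_5[x]: a(x)·b(x) = (x^2 + 4x + 4)·(3x^2 + 4x + 4) = 3x^4 + x^3 + 2x^2 + 2x + 1. This has degree ≥ 3, so divide by f(x) over F_5: 3x^4 + x^3 + 2x^2 + 2x + 1 = (3x + 4)·(x^3 + 4x^2 + 3) + (x^2 + 3x + 4). Hence a·b ≡ x^2 + 3x + 4 (mod f). (F_5[x]/(f) is a field with 5^3 = 125 elements since f is irreducible of degree 3.)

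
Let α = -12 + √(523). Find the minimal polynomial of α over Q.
m_α(x) = x^2 + 24x - 379

From α + 12 = √(523), squaring gives (α + 12)^2 = 523, i.e. α^2 + 24α + 144 = 523, so α^2 + 24α - 379 = 0. The discriminant of x^2 + 24x - 379 is (24)^2 - 4·(-379) = 576 + 1516 = 2092, and 4·(523) is not a perfect square in Q since 523 is squarefree and ≠ 1. Hence x^2 + 24x - 379 is irreducible over Q and is the minimal polynomial of α.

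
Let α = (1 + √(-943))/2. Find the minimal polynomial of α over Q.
m_α(x) = x^2 - x + 236

From 2α - 1 = √(-943), squaring gives (2α - 1)^2 = -943, i.e. 4α^2 - 4α + 1 = -943, so α^2 - α + (1 + 943)/4 = 0. Since -943 ≡ 1 (mod 4), (1 + 943)/4 = 236 ∈ Z. The polynomial x^2 - x + 236 has discriminant 1 - 4·(236) = -943, which is not a perfect square in Q (d = -943 is squarefree and ≠ 1), so x^2 - x + 236 is irreducible over Q. It is the minimal polynomial of α.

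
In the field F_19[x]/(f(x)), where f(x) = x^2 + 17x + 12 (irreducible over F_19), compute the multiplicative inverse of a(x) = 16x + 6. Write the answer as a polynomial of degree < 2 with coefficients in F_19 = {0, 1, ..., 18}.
a(x)^(-1) ≡ 9x (mod f(x))

Since f is irreducible over F_19, F_19[x]/(f) is a field and a(x) ≠ 0 has an inverse. Apply the extended Euclidean algorithm to f(x) and a(x) in F_19[x]: f(x) = (6x)·a(x) + (12). The last nonzero remainder is the constant 12 = gcd(f, a) in F_19. Back-substituting through the division chain expresses 12 = s(x)·a(x) + t(x)·f(x) with s(x) ≡ 13x (mod f), so (13x)·a(x) ≡ 12 (mod f). Multiplying by 12^(-1) ≡ 8 in F_19 gives a(x)^(-1) ≡ 8·(13x) ≡ 9x (mod f). Check: (16x + 6)·(9x) = 11x^2 + 16x ≡ 1 (mod x^2 + 17x + 12).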